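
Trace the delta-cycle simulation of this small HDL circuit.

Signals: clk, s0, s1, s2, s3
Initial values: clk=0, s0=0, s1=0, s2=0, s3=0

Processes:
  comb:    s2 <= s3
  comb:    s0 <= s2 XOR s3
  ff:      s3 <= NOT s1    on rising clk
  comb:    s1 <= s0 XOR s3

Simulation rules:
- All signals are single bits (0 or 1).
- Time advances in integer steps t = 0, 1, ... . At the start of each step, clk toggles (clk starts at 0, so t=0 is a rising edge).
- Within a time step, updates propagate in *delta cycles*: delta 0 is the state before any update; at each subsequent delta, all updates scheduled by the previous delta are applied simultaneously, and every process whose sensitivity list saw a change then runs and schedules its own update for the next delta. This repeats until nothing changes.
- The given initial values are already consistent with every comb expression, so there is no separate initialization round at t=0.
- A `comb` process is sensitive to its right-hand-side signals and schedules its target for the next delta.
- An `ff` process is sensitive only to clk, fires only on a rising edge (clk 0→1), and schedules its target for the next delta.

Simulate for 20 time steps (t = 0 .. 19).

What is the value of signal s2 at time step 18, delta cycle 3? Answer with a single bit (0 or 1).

0

t0.Δ0 s1=0 s3=0 s0=0 clk=0 s2=0
t0.Δ1 s1=0 s3=0 s0=0 clk=1 s2=0
t0.Δ2 s1=0 s3=1 s0=0 clk=1 s2=0
t0.Δ3 s1=1 s3=1 s0=1 clk=1 s2=1
t0.Δ4 s1=0 s3=1 s0=0 clk=1 s2=1
t0.Δ5 s1=1 s3=1 s0=0 clk=1 s2=1
t1.Δ0 s1=1 s3=1 s0=0 clk=1 s2=1
t1.Δ1 s1=1 s3=1 s0=0 clk=0 s2=1
t2.Δ0 s1=1 s3=1 s0=0 clk=0 s2=1
t2.Δ1 s1=1 s3=1 s0=0 clk=1 s2=1
t2.Δ2 s1=1 s3=0 s0=0 clk=1 s2=1
t2.Δ3 s1=0 s3=0 s0=1 clk=1 s2=0
t2.Δ4 s1=1 s3=0 s0=0 clk=1 s2=0
t2.Δ5 s1=0 s3=0 s0=0 clk=1 s2=0
t3.Δ0 s1=0 s3=0 s0=0 clk=1 s2=0
t3.Δ1 s1=0 s3=0 s0=0 clk=0 s2=0
t4.Δ0 s1=0 s3=0 s0=0 clk=0 s2=0
t4.Δ1 s1=0 s3=0 s0=0 clk=1 s2=0
t4.Δ2 s1=0 s3=1 s0=0 clk=1 s2=0
t4.Δ3 s1=1 s3=1 s0=1 clk=1 s2=1
t4.Δ4 s1=0 s3=1 s0=0 clk=1 s2=1
t4.Δ5 s1=1 s3=1 s0=0 clk=1 s2=1
t5.Δ0 s1=1 s3=1 s0=0 clk=1 s2=1
t5.Δ1 s1=1 s3=1 s0=0 clk=0 s2=1
t6.Δ0 s1=1 s3=1 s0=0 clk=0 s2=1
t6.Δ1 s1=1 s3=1 s0=0 clk=1 s2=1
t6.Δ2 s1=1 s3=0 s0=0 clk=1 s2=1
t6.Δ3 s1=0 s3=0 s0=1 clk=1 s2=0
t6.Δ4 s1=1 s3=0 s0=0 clk=1 s2=0
t6.Δ5 s1=0 s3=0 s0=0 clk=1 s2=0
t7.Δ0 s1=0 s3=0 s0=0 clk=1 s2=0
t7.Δ1 s1=0 s3=0 s0=0 clk=0 s2=0
t8.Δ0 s1=0 s3=0 s0=0 clk=0 s2=0
t8.Δ1 s1=0 s3=0 s0=0 clk=1 s2=0
t8.Δ2 s1=0 s3=1 s0=0 clk=1 s2=0
t8.Δ3 s1=1 s3=1 s0=1 clk=1 s2=1
t8.Δ4 s1=0 s3=1 s0=0 clk=1 s2=1
t8.Δ5 s1=1 s3=1 s0=0 clk=1 s2=1
t9.Δ0 s1=1 s3=1 s0=0 clk=1 s2=1
t9.Δ1 s1=1 s3=1 s0=0 clk=0 s2=1
t10.Δ0 s1=1 s3=1 s0=0 clk=0 s2=1
t10.Δ1 s1=1 s3=1 s0=0 clk=1 s2=1
t10.Δ2 s1=1 s3=0 s0=0 clk=1 s2=1
t10.Δ3 s1=0 s3=0 s0=1 clk=1 s2=0
t10.Δ4 s1=1 s3=0 s0=0 clk=1 s2=0
t10.Δ5 s1=0 s3=0 s0=0 clk=1 s2=0
t11.Δ0 s1=0 s3=0 s0=0 clk=1 s2=0
t11.Δ1 s1=0 s3=0 s0=0 clk=0 s2=0
t12.Δ0 s1=0 s3=0 s0=0 clk=0 s2=0
t12.Δ1 s1=0 s3=0 s0=0 clk=1 s2=0
t12.Δ2 s1=0 s3=1 s0=0 clk=1 s2=0
t12.Δ3 s1=1 s3=1 s0=1 clk=1 s2=1
t12.Δ4 s1=0 s3=1 s0=0 clk=1 s2=1
t12.Δ5 s1=1 s3=1 s0=0 clk=1 s2=1
t13.Δ0 s1=1 s3=1 s0=0 clk=1 s2=1
t13.Δ1 s1=1 s3=1 s0=0 clk=0 s2=1
t14.Δ0 s1=1 s3=1 s0=0 clk=0 s2=1
t14.Δ1 s1=1 s3=1 s0=0 clk=1 s2=1
t14.Δ2 s1=1 s3=0 s0=0 clk=1 s2=1
t14.Δ3 s1=0 s3=0 s0=1 clk=1 s2=0
t14.Δ4 s1=1 s3=0 s0=0 clk=1 s2=0
t14.Δ5 s1=0 s3=0 s0=0 clk=1 s2=0
t15.Δ0 s1=0 s3=0 s0=0 clk=1 s2=0
t15.Δ1 s1=0 s3=0 s0=0 clk=0 s2=0
t16.Δ0 s1=0 s3=0 s0=0 clk=0 s2=0
t16.Δ1 s1=0 s3=0 s0=0 clk=1 s2=0
t16.Δ2 s1=0 s3=1 s0=0 clk=1 s2=0
t16.Δ3 s1=1 s3=1 s0=1 clk=1 s2=1
t16.Δ4 s1=0 s3=1 s0=0 clk=1 s2=1
t16.Δ5 s1=1 s3=1 s0=0 clk=1 s2=1
t17.Δ0 s1=1 s3=1 s0=0 clk=1 s2=1
t17.Δ1 s1=1 s3=1 s0=0 clk=0 s2=1
t18.Δ0 s1=1 s3=1 s0=0 clk=0 s2=1
t18.Δ1 s1=1 s3=1 s0=0 clk=1 s2=1
t18.Δ2 s1=1 s3=0 s0=0 clk=1 s2=1
t18.Δ3 s1=0 s3=0 s0=1 clk=1 s2=0
t18.Δ4 s1=1 s3=0 s0=0 clk=1 s2=0
t18.Δ5 s1=0 s3=0 s0=0 clk=1 s2=0
t19.Δ0 s1=0 s3=0 s0=0 clk=1 s2=0
t19.Δ1 s1=0 s3=0 s0=0 clk=0 s2=0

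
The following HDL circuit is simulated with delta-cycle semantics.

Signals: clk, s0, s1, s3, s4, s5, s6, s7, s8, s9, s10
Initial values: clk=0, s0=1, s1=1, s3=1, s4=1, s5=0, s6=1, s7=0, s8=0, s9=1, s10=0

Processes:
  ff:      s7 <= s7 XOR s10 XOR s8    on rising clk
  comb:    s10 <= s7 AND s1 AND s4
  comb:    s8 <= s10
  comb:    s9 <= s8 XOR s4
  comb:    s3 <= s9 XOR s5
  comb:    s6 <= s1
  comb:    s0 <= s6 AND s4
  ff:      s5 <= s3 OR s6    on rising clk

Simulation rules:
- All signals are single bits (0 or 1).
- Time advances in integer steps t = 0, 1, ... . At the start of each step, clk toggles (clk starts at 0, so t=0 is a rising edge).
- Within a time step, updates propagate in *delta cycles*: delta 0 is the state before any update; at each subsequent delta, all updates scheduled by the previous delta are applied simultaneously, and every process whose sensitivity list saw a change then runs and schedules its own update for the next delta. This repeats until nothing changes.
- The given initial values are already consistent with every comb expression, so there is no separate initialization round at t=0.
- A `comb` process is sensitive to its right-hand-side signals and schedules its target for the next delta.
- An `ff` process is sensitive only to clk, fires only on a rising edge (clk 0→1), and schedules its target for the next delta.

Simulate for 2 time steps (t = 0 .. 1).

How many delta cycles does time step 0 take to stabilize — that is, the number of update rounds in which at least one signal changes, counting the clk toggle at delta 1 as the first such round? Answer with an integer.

3

[bits: s8,s1,s0,clk,s10,s5,s4,s9,s6,s3,s7]
t=0: Δ0=01100011110 Δ1=01110011110 Δ2=01110111110 Δ3=01110111100 | 3Δ
t=1: Δ0=01110111100 Δ1=01100111100 | 1Δ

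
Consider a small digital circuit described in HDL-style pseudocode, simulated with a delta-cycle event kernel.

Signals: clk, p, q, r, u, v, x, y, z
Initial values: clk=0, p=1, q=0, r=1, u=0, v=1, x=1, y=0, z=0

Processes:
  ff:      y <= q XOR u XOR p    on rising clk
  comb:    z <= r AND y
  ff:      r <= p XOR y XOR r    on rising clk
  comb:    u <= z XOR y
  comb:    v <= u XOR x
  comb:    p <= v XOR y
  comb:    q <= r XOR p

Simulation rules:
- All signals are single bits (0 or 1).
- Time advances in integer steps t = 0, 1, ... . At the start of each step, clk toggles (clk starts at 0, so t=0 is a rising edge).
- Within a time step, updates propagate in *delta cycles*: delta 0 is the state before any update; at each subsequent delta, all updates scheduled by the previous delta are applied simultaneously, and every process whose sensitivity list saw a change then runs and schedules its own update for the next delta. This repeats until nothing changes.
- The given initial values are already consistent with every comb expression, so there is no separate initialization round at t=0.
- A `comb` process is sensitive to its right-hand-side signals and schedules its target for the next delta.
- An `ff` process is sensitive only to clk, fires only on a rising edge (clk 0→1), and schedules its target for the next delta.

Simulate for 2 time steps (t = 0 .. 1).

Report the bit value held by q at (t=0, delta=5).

[bits: x,v,p,z,q,u,y,clk,r]
t=0: Δ0=111000001 Δ1=111000011 Δ2=111000110 Δ3=110011110 Δ4=100001110 Δ5=101001110 Δ6=101011110 | 6Δ
t=1: Δ0=101011110 Δ1=101011100 | 1Δ

0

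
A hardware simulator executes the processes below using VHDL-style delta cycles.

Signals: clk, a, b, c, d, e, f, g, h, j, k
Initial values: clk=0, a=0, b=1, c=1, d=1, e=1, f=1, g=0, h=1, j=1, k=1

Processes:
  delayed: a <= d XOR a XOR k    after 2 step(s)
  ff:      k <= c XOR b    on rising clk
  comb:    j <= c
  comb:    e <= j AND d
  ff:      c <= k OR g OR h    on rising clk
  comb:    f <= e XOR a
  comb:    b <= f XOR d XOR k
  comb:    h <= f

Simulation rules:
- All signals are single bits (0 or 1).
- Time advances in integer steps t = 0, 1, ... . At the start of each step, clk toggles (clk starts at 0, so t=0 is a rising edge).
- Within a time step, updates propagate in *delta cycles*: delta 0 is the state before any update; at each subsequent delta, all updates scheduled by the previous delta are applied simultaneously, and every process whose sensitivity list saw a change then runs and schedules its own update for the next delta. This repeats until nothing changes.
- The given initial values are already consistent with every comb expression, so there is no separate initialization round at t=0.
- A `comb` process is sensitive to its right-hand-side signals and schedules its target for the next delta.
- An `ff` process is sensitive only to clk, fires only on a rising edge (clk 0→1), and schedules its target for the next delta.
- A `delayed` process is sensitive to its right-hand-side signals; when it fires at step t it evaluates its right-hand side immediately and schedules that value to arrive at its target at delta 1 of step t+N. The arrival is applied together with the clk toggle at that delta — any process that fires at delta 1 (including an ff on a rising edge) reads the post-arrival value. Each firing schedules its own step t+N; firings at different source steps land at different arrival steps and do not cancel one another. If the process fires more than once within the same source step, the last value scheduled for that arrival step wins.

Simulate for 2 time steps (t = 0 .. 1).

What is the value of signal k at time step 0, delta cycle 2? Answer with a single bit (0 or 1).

[bits: h,b,f,e,d,c,k,j,clk,a,g]
t=0: Δ0=11111111000 Δ1=11111111100 Δ2=11111101100 Δ3=10111101100 | 3Δ
t=1: Δ0=10111101100 Δ1=10111101000 | 1Δ

0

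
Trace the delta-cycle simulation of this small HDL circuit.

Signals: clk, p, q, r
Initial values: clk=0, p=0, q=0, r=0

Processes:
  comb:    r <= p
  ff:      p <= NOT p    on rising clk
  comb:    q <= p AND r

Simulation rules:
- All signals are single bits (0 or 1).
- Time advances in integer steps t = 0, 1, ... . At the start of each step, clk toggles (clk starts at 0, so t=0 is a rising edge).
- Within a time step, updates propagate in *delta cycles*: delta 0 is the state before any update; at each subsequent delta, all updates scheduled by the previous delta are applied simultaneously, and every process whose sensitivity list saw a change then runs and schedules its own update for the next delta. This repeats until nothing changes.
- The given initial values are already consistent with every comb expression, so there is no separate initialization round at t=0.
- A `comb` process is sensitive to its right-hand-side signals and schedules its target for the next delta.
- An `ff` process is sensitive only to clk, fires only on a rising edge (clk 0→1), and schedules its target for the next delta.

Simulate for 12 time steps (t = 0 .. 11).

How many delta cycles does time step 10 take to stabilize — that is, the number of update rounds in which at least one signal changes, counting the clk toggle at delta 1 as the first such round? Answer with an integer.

t0.Δ0 p=0 clk=0 q=0 r=0
t0.Δ1 p=0 clk=1 q=0 r=0
t0.Δ2 p=1 clk=1 q=0 r=0
t0.Δ3 p=1 clk=1 q=0 r=1
t0.Δ4 p=1 clk=1 q=1 r=1
t1.Δ0 p=1 clk=1 q=1 r=1
t1.Δ1 p=1 clk=0 q=1 r=1
t2.Δ0 p=1 clk=0 q=1 r=1
t2.Δ1 p=1 clk=1 q=1 r=1
t2.Δ2 p=0 clk=1 q=1 r=1
t2.Δ3 p=0 clk=1 q=0 r=0
t3.Δ0 p=0 clk=1 q=0 r=0
t3.Δ1 p=0 clk=0 q=0 r=0
t4.Δ0 p=0 clk=0 q=0 r=0
t4.Δ1 p=0 clk=1 q=0 r=0
t4.Δ2 p=1 clk=1 q=0 r=0
t4.Δ3 p=1 clk=1 q=0 r=1
t4.Δ4 p=1 clk=1 q=1 r=1
t5.Δ0 p=1 clk=1 q=1 r=1
t5.Δ1 p=1 clk=0 q=1 r=1
t6.Δ0 p=1 clk=0 q=1 r=1
t6.Δ1 p=1 clk=1 q=1 r=1
t6.Δ2 p=0 clk=1 q=1 r=1
t6.Δ3 p=0 clk=1 q=0 r=0
t7.Δ0 p=0 clk=1 q=0 r=0
t7.Δ1 p=0 clk=0 q=0 r=0
t8.Δ0 p=0 clk=0 q=0 r=0
t8.Δ1 p=0 clk=1 q=0 r=0
t8.Δ2 p=1 clk=1 q=0 r=0
t8.Δ3 p=1 clk=1 q=0 r=1
t8.Δ4 p=1 clk=1 q=1 r=1
t9.Δ0 p=1 clk=1 q=1 r=1
t9.Δ1 p=1 clk=0 q=1 r=1
t10.Δ0 p=1 clk=0 q=1 r=1
t10.Δ1 p=1 clk=1 q=1 r=1
t10.Δ2 p=0 clk=1 q=1 r=1
t10.Δ3 p=0 clk=1 q=0 r=0
t11.Δ0 p=0 clk=1 q=0 r=0
t11.Δ1 p=0 clk=0 q=0 r=0

3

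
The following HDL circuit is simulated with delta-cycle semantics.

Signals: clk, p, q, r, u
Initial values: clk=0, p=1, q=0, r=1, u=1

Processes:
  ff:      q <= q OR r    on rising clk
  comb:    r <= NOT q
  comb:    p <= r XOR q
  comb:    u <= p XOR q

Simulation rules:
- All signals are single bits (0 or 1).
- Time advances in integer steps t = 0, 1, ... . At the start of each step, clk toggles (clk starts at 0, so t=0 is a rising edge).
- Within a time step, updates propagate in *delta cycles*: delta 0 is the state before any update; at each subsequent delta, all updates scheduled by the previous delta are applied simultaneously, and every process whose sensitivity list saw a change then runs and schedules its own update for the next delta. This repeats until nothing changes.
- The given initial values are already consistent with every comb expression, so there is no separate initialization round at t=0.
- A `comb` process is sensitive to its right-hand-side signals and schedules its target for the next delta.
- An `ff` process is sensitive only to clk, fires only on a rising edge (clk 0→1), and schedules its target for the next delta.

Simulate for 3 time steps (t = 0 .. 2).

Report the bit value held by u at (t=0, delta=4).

t=0 Δ0: u=1 clk=0 r=1 p=1 q=0
  Δ1: clk:0→1
  Δ2: q:0→1
  Δ3: u:1→0, r:1→0, p:1→0
  Δ4: u:0→1, p:0→1
  Δ5: u:1→0
  (5Δ to stable)
t=1 Δ0: u=0 clk=1 r=0 p=1 q=1
  Δ1: clk:1→0
  (1Δ to stable)
t=2 Δ0: u=0 clk=0 r=0 p=1 q=1
  Δ1: clk:0→1
  (1Δ to stable)

1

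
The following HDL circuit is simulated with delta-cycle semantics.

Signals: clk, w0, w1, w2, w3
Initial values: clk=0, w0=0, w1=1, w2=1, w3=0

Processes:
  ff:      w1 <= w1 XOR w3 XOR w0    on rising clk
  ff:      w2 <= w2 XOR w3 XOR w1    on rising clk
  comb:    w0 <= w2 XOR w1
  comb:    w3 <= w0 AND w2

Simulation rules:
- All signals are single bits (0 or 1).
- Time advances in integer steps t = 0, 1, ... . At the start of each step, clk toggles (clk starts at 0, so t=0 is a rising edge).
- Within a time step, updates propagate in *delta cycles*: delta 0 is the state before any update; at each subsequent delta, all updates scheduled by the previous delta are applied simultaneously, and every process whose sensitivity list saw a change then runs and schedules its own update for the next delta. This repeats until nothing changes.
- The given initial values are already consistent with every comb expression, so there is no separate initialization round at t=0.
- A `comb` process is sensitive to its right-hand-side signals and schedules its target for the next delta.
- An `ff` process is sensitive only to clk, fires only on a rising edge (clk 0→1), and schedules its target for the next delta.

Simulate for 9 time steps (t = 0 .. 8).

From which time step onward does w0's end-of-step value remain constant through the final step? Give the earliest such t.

4

t=0 Δ0: w0=0 w3=0 clk=0 w2=1 w1=1
  Δ1: clk:0→1
  Δ2: w2:1→0
  Δ3: w0:0→1
  (3Δ to stable)
t=1 Δ0: w0=1 w3=0 clk=1 w2=0 w1=1
  Δ1: clk:1→0
  (1Δ to stable)
t=2 Δ0: w0=1 w3=0 clk=0 w2=0 w1=1
  Δ1: clk:0→1
  Δ2: w2:0→1, w1:1→0
  Δ3: w3:0→1
  (3Δ to stable)
t=3 Δ0: w0=1 w3=1 clk=1 w2=1 w1=0
  Δ1: clk:1→0
  (1Δ to stable)
t=4 Δ0: w0=1 w3=1 clk=0 w2=1 w1=0
  Δ1: clk:0→1
  Δ2: w2:1→0
  Δ3: w0:1→0, w3:1→0
  (3Δ to stable)
t=5 Δ0: w0=0 w3=0 clk=1 w2=0 w1=0
  Δ1: clk:1→0
  (1Δ to stable)
t=6 Δ0: w0=0 w3=0 clk=0 w2=0 w1=0
  Δ1: clk:0→1
  (1Δ to stable)
t=7 Δ0: w0=0 w3=0 clk=1 w2=0 w1=0
  Δ1: clk:1→0
  (1Δ to stable)
t=8 Δ0: w0=0 w3=0 clk=0 w2=0 w1=0
  Δ1: clk:0→1
  (1Δ to stable)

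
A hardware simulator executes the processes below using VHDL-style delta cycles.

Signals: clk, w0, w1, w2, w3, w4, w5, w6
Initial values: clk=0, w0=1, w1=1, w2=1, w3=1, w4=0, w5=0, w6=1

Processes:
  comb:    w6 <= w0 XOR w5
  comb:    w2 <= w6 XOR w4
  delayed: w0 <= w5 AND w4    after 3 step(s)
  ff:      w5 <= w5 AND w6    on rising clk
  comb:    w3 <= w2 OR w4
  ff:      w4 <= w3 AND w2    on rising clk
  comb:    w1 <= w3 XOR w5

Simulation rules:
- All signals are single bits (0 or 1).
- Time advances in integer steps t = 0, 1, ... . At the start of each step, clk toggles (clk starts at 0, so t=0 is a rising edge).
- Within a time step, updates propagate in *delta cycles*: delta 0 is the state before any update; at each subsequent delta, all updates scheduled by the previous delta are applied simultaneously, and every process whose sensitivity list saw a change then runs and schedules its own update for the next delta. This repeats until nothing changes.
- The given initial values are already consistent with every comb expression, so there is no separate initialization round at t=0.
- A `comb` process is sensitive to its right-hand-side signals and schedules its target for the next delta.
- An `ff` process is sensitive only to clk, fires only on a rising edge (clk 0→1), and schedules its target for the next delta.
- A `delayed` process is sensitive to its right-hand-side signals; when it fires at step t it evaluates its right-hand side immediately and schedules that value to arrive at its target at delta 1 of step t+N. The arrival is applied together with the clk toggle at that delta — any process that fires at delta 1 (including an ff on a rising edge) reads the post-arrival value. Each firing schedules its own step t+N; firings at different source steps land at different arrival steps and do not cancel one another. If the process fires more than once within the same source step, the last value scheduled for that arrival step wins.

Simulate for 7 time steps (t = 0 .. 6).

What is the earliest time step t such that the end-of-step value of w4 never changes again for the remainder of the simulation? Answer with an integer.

t0.Δ0 w4=0 w6=1 w3=1 clk=0 w1=1 w0=1 w5=0 w2=1
t0.Δ1 w4=0 w6=1 w3=1 clk=1 w1=1 w0=1 w5=0 w2=1
t0.Δ2 w4=1 w6=1 w3=1 clk=1 w1=1 w0=1 w5=0 w2=1
t0.Δ3 w4=1 w6=1 w3=1 clk=1 w1=1 w0=1 w5=0 w2=0
t1.Δ0 w4=1 w6=1 w3=1 clk=1 w1=1 w0=1 w5=0 w2=0
t1.Δ1 w4=1 w6=1 w3=1 clk=0 w1=1 w0=1 w5=0 w2=0
t2.Δ0 w4=1 w6=1 w3=1 clk=0 w1=1 w0=1 w5=0 w2=0
t2.Δ1 w4=1 w6=1 w3=1 clk=1 w1=1 w0=1 w5=0 w2=0
t2.Δ2 w4=0 w6=1 w3=1 clk=1 w1=1 w0=1 w5=0 w2=0
t2.Δ3 w4=0 w6=1 w3=0 clk=1 w1=1 w0=1 w5=0 w2=1
t2.Δ4 w4=0 w6=1 w3=1 clk=1 w1=0 w0=1 w5=0 w2=1
t2.Δ5 w4=0 w6=1 w3=1 clk=1 w1=1 w0=1 w5=0 w2=1
t3.Δ0 w4=0 w6=1 w3=1 clk=1 w1=1 w0=1 w5=0 w2=1
t3.Δ1 w4=0 w6=1 w3=1 clk=0 w1=1 w0=0 w5=0 w2=1
t3.Δ2 w4=0 w6=0 w3=1 clk=0 w1=1 w0=0 w5=0 w2=1
t3.Δ3 w4=0 w6=0 w3=1 clk=0 w1=1 w0=0 w5=0 w2=0
t3.Δ4 w4=0 w6=0 w3=0 clk=0 w1=1 w0=0 w5=0 w2=0
t3.Δ5 w4=0 w6=0 w3=0 clk=0 w1=0 w0=0 w5=0 w2=0
t4.Δ0 w4=0 w6=0 w3=0 clk=0 w1=0 w0=0 w5=0 w2=0
t4.Δ1 w4=0 w6=0 w3=0 clk=1 w1=0 w0=0 w5=0 w2=0
t5.Δ0 w4=0 w6=0 w3=0 clk=1 w1=0 w0=0 w5=0 w2=0
t5.Δ1 w4=0 w6=0 w3=0 clk=0 w1=0 w0=0 w5=0 w2=0
t6.Δ0 w4=0 w6=0 w3=0 clk=0 w1=0 w0=0 w5=0 w2=0
t6.Δ1 w4=0 w6=0 w3=0 clk=1 w1=0 w0=0 w5=0 w2=0

2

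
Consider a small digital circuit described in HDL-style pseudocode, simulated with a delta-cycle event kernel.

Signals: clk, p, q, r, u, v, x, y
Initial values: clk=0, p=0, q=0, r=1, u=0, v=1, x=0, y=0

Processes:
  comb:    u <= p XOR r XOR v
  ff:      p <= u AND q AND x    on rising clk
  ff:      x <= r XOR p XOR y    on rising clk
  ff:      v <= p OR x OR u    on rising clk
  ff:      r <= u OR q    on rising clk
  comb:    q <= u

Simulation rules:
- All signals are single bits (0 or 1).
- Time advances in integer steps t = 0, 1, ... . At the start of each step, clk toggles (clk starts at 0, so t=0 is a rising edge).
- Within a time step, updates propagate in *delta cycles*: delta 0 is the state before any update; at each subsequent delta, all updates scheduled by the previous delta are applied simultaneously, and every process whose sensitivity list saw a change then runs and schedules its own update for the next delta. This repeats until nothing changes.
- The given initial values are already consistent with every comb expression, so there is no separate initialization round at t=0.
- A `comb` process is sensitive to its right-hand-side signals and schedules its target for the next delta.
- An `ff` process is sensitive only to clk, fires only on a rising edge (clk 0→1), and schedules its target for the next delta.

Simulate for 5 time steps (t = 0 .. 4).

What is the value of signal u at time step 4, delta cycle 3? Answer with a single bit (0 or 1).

t=0 Δ0: q=0 u=0 y=0 r=1 v=1 p=0 clk=0 x=0
  Δ1: clk:0→1
  Δ2: r:1→0, v:1→0, x:0→1
  (2Δ to stable)
t=1 Δ0: q=0 u=0 y=0 r=0 v=0 p=0 clk=1 x=1
  Δ1: clk:1→0
  (1Δ to stable)
t=2 Δ0: q=0 u=0 y=0 r=0 v=0 p=0 clk=0 x=1
  Δ1: clk:0→1
  Δ2: v:0→1, x:1→0
  Δ3: u:0→1
  Δ4: q:0→1
  (4Δ to stable)
t=3 Δ0: q=1 u=1 y=0 r=0 v=1 p=0 clk=1 x=0
  Δ1: clk:1→0
  (1Δ to stable)
t=4 Δ0: q=1 u=1 y=0 r=0 v=1 p=0 clk=0 x=0
  Δ1: clk:0→1
  Δ2: r:0→1
  Δ3: u:1→0
  Δ4: q:1→0
  (4Δ to stable)

0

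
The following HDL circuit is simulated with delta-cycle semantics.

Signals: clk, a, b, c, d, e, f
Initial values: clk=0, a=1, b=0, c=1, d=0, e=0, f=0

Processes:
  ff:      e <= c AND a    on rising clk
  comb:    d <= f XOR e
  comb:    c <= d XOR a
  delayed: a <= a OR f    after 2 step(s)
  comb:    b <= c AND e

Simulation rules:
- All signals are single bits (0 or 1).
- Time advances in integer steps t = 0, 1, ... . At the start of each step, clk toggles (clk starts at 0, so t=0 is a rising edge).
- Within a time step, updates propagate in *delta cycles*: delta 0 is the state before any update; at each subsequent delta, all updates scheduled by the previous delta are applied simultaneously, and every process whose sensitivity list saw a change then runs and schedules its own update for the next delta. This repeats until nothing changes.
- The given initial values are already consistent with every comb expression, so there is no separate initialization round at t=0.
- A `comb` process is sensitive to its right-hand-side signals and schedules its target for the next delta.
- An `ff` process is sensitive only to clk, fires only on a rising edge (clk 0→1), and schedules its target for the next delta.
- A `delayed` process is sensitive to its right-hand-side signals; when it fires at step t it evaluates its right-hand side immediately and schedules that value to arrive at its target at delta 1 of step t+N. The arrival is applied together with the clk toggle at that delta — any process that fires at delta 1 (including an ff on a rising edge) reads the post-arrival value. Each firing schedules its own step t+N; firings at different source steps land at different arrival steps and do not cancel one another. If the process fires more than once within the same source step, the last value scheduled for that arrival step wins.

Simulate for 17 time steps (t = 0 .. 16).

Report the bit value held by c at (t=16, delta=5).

t=0 Δ0: d=0 e=0 clk=0 b=0 a=1 c=1 f=0
  Δ1: clk:0→1
  Δ2: e:0→1
  Δ3: d:0→1, b:0→1
  Δ4: c:1→0
  Δ5: b:1→0
  (5Δ to stable)
t=1 Δ0: d=1 e=1 clk=1 b=0 a=1 c=0 f=0
  Δ1: clk:1→0
  (1Δ to stable)
t=2 Δ0: d=1 e=1 clk=0 b=0 a=1 c=0 f=0
  Δ1: clk:0→1
  Δ2: e:1→0
  Δ3: d:1→0
  Δ4: c:0→1
  (4Δ to stable)
t=3 Δ0: d=0 e=0 clk=1 b=0 a=1 c=1 f=0
  Δ1: clk:1→0
  (1Δ to stable)
t=4 Δ0: d=0 e=0 clk=0 b=0 a=1 c=1 f=0
  Δ1: clk:0→1
  Δ2: e:0→1
  Δ3: d:0→1, b:0→1
  Δ4: c:1→0
  Δ5: b:1→0
  (5Δ to stable)
t=5 Δ0: d=1 e=1 clk=1 b=0 a=1 c=0 f=0
  Δ1: clk:1→0
  (1Δ to stable)
t=6 Δ0: d=1 e=1 clk=0 b=0 a=1 c=0 f=0
  Δ1: clk:0→1
  Δ2: e:1→0
  Δ3: d:1→0
  Δ4: c:0→1
  (4Δ to stable)
t=7 Δ0: d=0 e=0 clk=1 b=0 a=1 c=1 f=0
  Δ1: clk:1→0
  (1Δ to stable)
t=8 Δ0: d=0 e=0 clk=0 b=0 a=1 c=1 f=0
  Δ1: clk:0→1
  Δ2: e:0→1
  Δ3: d:0→1, b:0→1
  Δ4: c:1→0
  Δ5: b:1→0
  (5Δ to stable)
t=9 Δ0: d=1 e=1 clk=1 b=0 a=1 c=0 f=0
  Δ1: clk:1→0
  (1Δ to stable)
t=10 Δ0: d=1 e=1 clk=0 b=0 a=1 c=0 f=0
  Δ1: clk:0→1
  Δ2: e:1→0
  Δ3: d:1→0
  Δ4: c:0→1
  (4Δ to stable)
t=11 Δ0: d=0 e=0 clk=1 b=0 a=1 c=1 f=0
  Δ1: clk:1→0
  (1Δ to stable)
t=12 Δ0: d=0 e=0 clk=0 b=0 a=1 c=1 f=0
  Δ1: clk:0→1
  Δ2: e:0→1
  Δ3: d:0→1, b:0→1
  Δ4: c:1→0
  Δ5: b:1→0
  (5Δ to stable)
t=13 Δ0: d=1 e=1 clk=1 b=0 a=1 c=0 f=0
  Δ1: clk:1→0
  (1Δ to stable)
t=14 Δ0: d=1 e=1 clk=0 b=0 a=1 c=0 f=0
  Δ1: clk:0→1
  Δ2: e:1→0
  Δ3: d:1→0
  Δ4: c:0→1
  (4Δ to stable)
t=15 Δ0: d=0 e=0 clk=1 b=0 a=1 c=1 f=0
  Δ1: clk:1→0
  (1Δ to stable)
t=16 Δ0: d=0 e=0 clk=0 b=0 a=1 c=1 f=0
  Δ1: clk:0→1
  Δ2: e:0→1
  Δ3: d:0→1, b:0→1
  Δ4: c:1→0
  Δ5: b:1→0
  (5Δ to stable)

0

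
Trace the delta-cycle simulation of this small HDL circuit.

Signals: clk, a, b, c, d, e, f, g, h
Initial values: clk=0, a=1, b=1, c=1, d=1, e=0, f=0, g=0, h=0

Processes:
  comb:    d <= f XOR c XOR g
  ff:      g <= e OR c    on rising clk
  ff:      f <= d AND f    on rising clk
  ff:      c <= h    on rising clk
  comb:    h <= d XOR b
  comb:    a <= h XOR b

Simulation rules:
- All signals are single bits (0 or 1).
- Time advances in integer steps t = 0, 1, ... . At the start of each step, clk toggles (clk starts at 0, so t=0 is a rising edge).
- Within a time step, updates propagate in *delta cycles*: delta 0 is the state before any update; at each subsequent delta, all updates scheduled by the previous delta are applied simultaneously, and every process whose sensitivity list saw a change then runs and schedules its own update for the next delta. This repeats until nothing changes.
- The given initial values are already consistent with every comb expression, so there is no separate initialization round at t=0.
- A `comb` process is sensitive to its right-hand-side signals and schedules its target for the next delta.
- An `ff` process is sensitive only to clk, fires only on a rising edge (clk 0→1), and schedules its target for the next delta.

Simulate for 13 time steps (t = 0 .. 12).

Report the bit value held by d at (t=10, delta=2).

0

[bits: f,e,h,d,c,a,clk,g,b]
t=0: Δ0=000111001 Δ1=000111101 Δ2=000101111 | 2Δ
t=1: Δ0=000101111 Δ1=000101011 | 1Δ
t=2: Δ0=000101011 Δ1=000101111 Δ2=000101101 Δ3=000001101 Δ4=001001101 Δ5=001000101 | 5Δ
t=3: Δ0=001000101 Δ1=001000001 | 1Δ
t=4: Δ0=001000001 Δ1=001000101 Δ2=001010101 Δ3=001110101 Δ4=000110101 Δ5=000111101 | 5Δ
t=5: Δ0=000111101 Δ1=000111001 | 1Δ
t=6: Δ0=000111001 Δ1=000111101 Δ2=000101111 | 2Δ
t=7: Δ0=000101111 Δ1=000101011 | 1Δ
t=8: Δ0=000101011 Δ1=000101111 Δ2=000101101 Δ3=000001101 Δ4=001001101 Δ5=001000101 | 5Δ
t=9: Δ0=001000101 Δ1=001000001 | 1Δ
t=10: Δ0=001000001 Δ1=001000101 Δ2=001010101 Δ3=001110101 Δ4=000110101 Δ5=000111101 | 5Δ
t=11: Δ0=000111101 Δ1=000111001 | 1Δ
t=12: Δ0=000111001 Δ1=000111101 Δ2=000101111 | 2Δ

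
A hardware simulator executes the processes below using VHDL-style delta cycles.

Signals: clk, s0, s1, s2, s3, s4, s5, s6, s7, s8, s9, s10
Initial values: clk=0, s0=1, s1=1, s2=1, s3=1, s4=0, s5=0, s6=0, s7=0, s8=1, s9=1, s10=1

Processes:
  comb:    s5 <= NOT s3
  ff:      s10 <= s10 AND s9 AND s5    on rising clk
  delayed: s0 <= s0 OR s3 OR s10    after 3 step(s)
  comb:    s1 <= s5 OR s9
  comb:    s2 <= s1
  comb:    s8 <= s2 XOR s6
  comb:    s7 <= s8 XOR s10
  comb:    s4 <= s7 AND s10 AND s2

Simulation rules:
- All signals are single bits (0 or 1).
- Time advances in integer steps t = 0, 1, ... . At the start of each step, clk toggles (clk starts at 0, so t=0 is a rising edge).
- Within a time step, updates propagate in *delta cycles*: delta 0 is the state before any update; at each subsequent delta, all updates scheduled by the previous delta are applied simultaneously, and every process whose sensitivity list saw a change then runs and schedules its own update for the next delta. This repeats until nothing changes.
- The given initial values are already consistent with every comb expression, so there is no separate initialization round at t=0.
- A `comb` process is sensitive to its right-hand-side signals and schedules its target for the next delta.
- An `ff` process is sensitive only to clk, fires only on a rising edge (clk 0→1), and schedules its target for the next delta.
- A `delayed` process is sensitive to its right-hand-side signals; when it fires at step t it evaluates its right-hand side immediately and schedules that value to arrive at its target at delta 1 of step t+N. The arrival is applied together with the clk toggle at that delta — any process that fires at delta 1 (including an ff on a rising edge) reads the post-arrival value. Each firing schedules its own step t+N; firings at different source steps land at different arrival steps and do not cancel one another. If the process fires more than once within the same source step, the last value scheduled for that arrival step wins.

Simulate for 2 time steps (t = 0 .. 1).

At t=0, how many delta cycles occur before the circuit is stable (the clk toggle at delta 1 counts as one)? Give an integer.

[bits: s10,s3,s7,s2,clk,s0,s5,s9,s1,s6,s8,s4]
t=0: Δ0=110101011010 Δ1=110111011010 Δ2=010111011010 Δ3=011111011010 | 3Δ
t=1: Δ0=011111011010 Δ1=011101011010 | 1Δ

3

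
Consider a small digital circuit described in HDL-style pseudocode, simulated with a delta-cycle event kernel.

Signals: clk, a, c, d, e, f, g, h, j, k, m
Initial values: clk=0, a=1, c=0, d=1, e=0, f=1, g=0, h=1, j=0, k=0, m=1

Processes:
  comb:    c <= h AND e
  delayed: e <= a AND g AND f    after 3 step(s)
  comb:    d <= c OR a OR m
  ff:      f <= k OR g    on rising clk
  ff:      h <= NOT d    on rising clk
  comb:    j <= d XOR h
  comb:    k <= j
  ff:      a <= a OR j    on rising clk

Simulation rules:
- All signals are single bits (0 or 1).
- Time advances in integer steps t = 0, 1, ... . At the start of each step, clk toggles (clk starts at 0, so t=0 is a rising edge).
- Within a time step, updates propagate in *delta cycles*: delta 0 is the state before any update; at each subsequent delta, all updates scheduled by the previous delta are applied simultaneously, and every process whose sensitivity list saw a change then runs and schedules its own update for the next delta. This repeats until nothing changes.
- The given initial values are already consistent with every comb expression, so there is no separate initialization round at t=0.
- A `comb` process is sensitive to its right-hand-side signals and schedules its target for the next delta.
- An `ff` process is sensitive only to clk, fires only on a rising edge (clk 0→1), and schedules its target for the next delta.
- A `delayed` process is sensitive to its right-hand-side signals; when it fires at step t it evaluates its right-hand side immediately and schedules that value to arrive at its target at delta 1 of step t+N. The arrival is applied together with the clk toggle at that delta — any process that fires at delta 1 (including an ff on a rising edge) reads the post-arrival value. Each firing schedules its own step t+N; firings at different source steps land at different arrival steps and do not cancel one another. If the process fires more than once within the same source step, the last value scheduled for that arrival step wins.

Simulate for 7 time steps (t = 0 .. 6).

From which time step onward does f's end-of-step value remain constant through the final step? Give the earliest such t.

t=0 Δ0: clk=0 g=0 m=1 k=0 c=0 d=1 e=0 j=0 a=1 f=1 h=1
  Δ1: clk:0→1
  Δ2: f:1→0, h:1→0
  Δ3: j:0→1
  Δ4: k:0→1
  (4Δ to stable)
t=1 Δ0: clk=1 g=0 m=1 k=1 c=0 d=1 e=0 j=1 a=1 f=0 h=0
  Δ1: clk:1→0
  (1Δ to stable)
t=2 Δ0: clk=0 g=0 m=1 k=1 c=0 d=1 e=0 j=1 a=1 f=0 h=0
  Δ1: clk:0→1
  Δ2: f:0→1
  (2Δ to stable)
t=3 Δ0: clk=1 g=0 m=1 k=1 c=0 d=1 e=0 j=1 a=1 f=1 h=0
  Δ1: clk:1→0
  (1Δ to stable)
t=4 Δ0: clk=0 g=0 m=1 k=1 c=0 d=1 e=0 j=1 a=1 f=1 h=0
  Δ1: clk:0→1
  (1Δ to stable)
t=5 Δ0: clk=1 g=0 m=1 k=1 c=0 d=1 e=0 j=1 a=1 f=1 h=0
  Δ1: clk:1→0
  (1Δ to stable)
t=6 Δ0: clk=0 g=0 m=1 k=1 c=0 d=1 e=0 j=1 a=1 f=1 h=0
  Δ1: clk:0→1
  (1Δ to stable)

2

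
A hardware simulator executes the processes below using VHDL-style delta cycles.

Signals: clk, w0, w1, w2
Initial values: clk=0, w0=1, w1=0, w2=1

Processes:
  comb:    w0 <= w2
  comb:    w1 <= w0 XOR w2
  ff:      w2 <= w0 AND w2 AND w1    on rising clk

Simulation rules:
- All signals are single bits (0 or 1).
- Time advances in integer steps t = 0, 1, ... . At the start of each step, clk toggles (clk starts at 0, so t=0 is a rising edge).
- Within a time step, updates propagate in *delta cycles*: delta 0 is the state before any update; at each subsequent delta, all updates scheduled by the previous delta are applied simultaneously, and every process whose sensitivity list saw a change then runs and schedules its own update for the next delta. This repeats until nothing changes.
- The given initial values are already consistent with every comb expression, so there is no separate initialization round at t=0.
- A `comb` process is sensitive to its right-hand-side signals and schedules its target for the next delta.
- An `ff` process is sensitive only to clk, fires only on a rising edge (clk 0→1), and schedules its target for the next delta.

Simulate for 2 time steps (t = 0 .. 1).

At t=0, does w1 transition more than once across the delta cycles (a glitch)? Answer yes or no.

yes

[bits: w1,w0,w2,clk]
t=0: Δ0=0110 Δ1=0111 Δ2=0101 Δ3=1001 Δ4=0001 | 4Δ
t=1: Δ0=0001 Δ1=0000 | 1Δ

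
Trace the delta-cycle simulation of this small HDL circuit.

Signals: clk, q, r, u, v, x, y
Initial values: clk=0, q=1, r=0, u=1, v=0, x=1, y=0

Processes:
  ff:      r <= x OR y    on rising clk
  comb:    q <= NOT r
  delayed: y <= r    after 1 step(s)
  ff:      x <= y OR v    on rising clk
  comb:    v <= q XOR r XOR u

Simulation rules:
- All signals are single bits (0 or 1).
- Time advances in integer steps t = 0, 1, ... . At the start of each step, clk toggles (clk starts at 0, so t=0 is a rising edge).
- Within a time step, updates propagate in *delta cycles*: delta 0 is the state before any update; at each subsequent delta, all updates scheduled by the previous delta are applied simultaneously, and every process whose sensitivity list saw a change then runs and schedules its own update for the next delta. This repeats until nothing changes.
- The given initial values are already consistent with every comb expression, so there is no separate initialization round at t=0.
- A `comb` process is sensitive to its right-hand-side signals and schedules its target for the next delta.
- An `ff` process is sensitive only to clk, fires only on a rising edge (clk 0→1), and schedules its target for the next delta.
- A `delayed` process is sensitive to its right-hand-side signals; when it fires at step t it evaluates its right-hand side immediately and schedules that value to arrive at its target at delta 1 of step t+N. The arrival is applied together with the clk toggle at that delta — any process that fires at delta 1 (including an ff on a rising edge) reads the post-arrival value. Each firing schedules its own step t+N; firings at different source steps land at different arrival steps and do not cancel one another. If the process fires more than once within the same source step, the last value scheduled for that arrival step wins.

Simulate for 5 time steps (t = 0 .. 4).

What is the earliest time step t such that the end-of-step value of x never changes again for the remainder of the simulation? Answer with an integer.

t=0 Δ0: clk=0 q=1 x=1 v=0 y=0 u=1 r=0
  Δ1: clk:0→1
  Δ2: x:1→0, r:0→1
  Δ3: q:1→0, v:0→1
  Δ4: v:1→0
  (4Δ to stable)
t=1 Δ0: clk=1 q=0 x=0 v=0 y=0 u=1 r=1
  Δ1: clk:1→0, y:0→1
  (1Δ to stable)
t=2 Δ0: clk=0 q=0 x=0 v=0 y=1 u=1 r=1
  Δ1: clk:0→1
  Δ2: x:0→1
  (2Δ to stable)
t=3 Δ0: clk=1 q=0 x=1 v=0 y=1 u=1 r=1
  Δ1: clk:1→0
  (1Δ to stable)
t=4 Δ0: clk=0 q=0 x=1 v=0 y=1 u=1 r=1
  Δ1: clk:0→1
  (1Δ to stable)

2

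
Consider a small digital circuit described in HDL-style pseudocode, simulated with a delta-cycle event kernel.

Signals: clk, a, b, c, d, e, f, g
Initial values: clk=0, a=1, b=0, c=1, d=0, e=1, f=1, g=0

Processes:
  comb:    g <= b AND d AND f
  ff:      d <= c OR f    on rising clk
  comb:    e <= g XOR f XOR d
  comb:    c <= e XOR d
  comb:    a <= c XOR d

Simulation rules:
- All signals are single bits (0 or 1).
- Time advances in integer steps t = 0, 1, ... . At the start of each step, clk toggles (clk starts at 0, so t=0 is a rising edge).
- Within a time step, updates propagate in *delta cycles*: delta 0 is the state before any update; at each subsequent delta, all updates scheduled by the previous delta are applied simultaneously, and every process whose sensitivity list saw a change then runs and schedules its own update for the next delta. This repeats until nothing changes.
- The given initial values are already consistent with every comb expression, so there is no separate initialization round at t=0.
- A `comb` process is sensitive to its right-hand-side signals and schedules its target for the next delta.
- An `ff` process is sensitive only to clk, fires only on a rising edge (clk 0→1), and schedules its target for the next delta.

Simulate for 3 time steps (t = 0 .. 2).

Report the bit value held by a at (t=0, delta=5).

0

t0.Δ0 f=1 a=1 d=0 b=0 c=1 e=1 g=0 clk=0
t0.Δ1 f=1 a=1 d=0 b=0 c=1 e=1 g=0 clk=1
t0.Δ2 f=1 a=1 d=1 b=0 c=1 e=1 g=0 clk=1
t0.Δ3 f=1 a=0 d=1 b=0 c=0 e=0 g=0 clk=1
t0.Δ4 f=1 a=1 d=1 b=0 c=1 e=0 g=0 clk=1
t0.Δ5 f=1 a=0 d=1 b=0 c=1 e=0 g=0 clk=1
t1.Δ0 f=1 a=0 d=1 b=0 c=1 e=0 g=0 clk=1
t1.Δ1 f=1 a=0 d=1 b=0 c=1 e=0 g=0 clk=0
t2.Δ0 f=1 a=0 d=1 b=0 c=1 e=0 g=0 clk=0
t2.Δ1 f=1 a=0 d=1 b=0 c=1 e=0 g=0 clk=1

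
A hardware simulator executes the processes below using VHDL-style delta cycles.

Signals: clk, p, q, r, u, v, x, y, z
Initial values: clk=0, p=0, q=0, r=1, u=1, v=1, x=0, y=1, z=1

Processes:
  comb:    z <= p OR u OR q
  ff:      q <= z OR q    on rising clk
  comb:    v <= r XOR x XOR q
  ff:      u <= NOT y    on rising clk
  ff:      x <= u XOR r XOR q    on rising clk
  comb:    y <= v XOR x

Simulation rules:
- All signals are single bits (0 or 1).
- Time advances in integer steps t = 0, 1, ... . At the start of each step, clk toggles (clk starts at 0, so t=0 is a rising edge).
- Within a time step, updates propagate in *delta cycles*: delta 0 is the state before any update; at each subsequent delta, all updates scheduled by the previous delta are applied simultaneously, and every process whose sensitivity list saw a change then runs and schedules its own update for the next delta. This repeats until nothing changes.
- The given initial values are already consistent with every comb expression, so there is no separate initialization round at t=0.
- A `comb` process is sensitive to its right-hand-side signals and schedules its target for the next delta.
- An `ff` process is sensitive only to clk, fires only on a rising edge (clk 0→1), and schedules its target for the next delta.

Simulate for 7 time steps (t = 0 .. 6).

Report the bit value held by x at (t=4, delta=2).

1

t=0 Δ0: q=0 clk=0 u=1 p=0 r=1 v=1 x=0 y=1 z=1
  Δ1: clk:0→1
  Δ2: q:0→1, u:1→0
  Δ3: v:1→0
  Δ4: y:1→0
  (4Δ to stable)
t=1 Δ0: q=1 clk=1 u=0 p=0 r=1 v=0 x=0 y=0 z=1
  Δ1: clk:1→0
  (1Δ to stable)
t=2 Δ0: q=1 clk=0 u=0 p=0 r=1 v=0 x=0 y=0 z=1
  Δ1: clk:0→1
  Δ2: u:0→1
  (2Δ to stable)
t=3 Δ0: q=1 clk=1 u=1 p=0 r=1 v=0 x=0 y=0 z=1
  Δ1: clk:1→0
  (1Δ to stable)
t=4 Δ0: q=1 clk=0 u=1 p=0 r=1 v=0 x=0 y=0 z=1
  Δ1: clk:0→1
  Δ2: x:0→1
  Δ3: v:0→1, y:0→1
  Δ4: y:1→0
  (4Δ to stable)
t=5 Δ0: q=1 clk=1 u=1 p=0 r=1 v=1 x=1 y=0 z=1
  Δ1: clk:1→0
  (1Δ to stable)
t=6 Δ0: q=1 clk=0 u=1 p=0 r=1 v=1 x=1 y=0 z=1
  Δ1: clk:0→1
  (1Δ to stable)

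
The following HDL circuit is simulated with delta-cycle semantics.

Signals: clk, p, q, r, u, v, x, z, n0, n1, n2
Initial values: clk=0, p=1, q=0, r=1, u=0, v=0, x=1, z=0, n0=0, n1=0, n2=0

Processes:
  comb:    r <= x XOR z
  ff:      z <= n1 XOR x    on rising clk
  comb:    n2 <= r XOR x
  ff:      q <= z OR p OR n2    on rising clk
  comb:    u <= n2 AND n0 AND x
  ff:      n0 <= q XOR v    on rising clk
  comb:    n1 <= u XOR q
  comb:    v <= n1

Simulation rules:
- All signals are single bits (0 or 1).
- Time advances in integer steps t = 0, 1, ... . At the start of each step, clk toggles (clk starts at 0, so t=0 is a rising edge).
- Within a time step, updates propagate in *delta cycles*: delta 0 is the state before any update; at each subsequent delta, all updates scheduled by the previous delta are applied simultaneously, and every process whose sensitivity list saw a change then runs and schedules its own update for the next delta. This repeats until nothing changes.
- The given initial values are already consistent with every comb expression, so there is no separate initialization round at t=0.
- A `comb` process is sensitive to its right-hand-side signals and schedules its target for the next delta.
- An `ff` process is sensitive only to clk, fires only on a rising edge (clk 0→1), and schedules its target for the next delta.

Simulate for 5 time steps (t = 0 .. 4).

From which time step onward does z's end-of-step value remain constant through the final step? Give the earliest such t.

2

t0.Δ0 p=1 v=0 r=1 clk=0 n1=0 n2=0 z=0 u=0 n0=0 q=0 x=1
t0.Δ1 p=1 v=0 r=1 clk=1 n1=0 n2=0 z=0 u=0 n0=0 q=0 x=1
t0.Δ2 p=1 v=0 r=1 clk=1 n1=0 n2=0 z=1 u=0 n0=0 q=1 x=1
t0.Δ3 p=1 v=0 r=0 clk=1 n1=1 n2=0 z=1 u=0 n0=0 q=1 x=1
t0.Δ4 p=1 v=1 r=0 clk=1 n1=1 n2=1 z=1 u=0 n0=0 q=1 x=1
t1.Δ0 p=1 v=1 r=0 clk=1 n1=1 n2=1 z=1 u=0 n0=0 q=1 x=1
t1.Δ1 p=1 v=1 r=0 clk=0 n1=1 n2=1 z=1 u=0 n0=0 q=1 x=1
t2.Δ0 p=1 v=1 r=0 clk=0 n1=1 n2=1 z=1 u=0 n0=0 q=1 x=1
t2.Δ1 p=1 v=1 r=0 clk=1 n1=1 n2=1 z=1 u=0 n0=0 q=1 x=1
t2.Δ2 p=1 v=1 r=0 clk=1 n1=1 n2=1 z=0 u=0 n0=0 q=1 x=1
t2.Δ3 p=1 v=1 r=1 clk=1 n1=1 n2=1 z=0 u=0 n0=0 q=1 x=1
t2.Δ4 p=1 v=1 r=1 clk=1 n1=1 n2=0 z=0 u=0 n0=0 q=1 x=1
t3.Δ0 p=1 v=1 r=1 clk=1 n1=1 n2=0 z=0 u=0 n0=0 q=1 x=1
t3.Δ1 p=1 v=1 r=1 clk=0 n1=1 n2=0 z=0 u=0 n0=0 q=1 x=1
t4.Δ0 p=1 v=1 r=1 clk=0 n1=1 n2=0 z=0 u=0 n0=0 q=1 x=1
t4.Δ1 p=1 v=1 r=1 clk=1 n1=1 n2=0 z=0 u=0 n0=0 q=1 x=1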